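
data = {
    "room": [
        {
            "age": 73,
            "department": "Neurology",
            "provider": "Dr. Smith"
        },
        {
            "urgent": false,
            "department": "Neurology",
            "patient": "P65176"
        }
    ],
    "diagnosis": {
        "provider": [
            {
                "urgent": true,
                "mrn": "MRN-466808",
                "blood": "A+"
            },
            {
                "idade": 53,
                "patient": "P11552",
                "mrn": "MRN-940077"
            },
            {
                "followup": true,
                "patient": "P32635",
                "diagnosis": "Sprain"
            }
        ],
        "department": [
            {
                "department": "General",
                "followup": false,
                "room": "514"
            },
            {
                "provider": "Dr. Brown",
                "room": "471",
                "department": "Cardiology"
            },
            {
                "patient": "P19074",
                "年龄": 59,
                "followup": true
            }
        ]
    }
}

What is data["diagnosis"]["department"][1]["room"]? "471"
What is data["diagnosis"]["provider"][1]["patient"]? "P11552"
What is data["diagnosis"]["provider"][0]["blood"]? "A+"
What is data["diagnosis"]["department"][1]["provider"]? "Dr. Brown"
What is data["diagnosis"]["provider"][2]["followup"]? True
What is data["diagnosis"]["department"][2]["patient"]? "P19074"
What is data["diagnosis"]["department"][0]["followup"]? False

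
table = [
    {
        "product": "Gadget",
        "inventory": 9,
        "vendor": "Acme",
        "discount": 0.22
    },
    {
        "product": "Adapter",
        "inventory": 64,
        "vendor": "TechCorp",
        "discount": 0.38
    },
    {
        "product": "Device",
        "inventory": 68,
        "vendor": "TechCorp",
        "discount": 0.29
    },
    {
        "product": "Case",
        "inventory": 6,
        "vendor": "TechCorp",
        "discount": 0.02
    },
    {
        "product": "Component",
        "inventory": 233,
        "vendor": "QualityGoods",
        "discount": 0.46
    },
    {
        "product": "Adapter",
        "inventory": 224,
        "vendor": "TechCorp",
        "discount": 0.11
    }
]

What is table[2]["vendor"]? "TechCorp"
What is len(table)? 6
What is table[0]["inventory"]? 9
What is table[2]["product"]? "Device"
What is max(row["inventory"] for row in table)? 233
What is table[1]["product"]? "Adapter"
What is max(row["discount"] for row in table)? 0.46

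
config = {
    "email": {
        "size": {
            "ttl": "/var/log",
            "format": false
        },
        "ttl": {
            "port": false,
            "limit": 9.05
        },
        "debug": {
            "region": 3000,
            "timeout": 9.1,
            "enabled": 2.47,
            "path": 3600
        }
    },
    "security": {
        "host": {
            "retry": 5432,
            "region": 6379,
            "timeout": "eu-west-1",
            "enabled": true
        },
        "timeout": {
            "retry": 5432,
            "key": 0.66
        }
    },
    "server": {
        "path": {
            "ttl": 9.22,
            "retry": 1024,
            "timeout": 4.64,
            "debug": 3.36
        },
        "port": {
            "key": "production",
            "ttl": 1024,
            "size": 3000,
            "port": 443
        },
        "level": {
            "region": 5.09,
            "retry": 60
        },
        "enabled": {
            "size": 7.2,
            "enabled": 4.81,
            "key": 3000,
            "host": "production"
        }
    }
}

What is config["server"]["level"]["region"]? 5.09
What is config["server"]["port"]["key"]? "production"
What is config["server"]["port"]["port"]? 443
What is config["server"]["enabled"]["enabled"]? 4.81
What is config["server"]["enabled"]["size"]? 7.2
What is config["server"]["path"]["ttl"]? 9.22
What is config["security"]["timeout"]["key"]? 0.66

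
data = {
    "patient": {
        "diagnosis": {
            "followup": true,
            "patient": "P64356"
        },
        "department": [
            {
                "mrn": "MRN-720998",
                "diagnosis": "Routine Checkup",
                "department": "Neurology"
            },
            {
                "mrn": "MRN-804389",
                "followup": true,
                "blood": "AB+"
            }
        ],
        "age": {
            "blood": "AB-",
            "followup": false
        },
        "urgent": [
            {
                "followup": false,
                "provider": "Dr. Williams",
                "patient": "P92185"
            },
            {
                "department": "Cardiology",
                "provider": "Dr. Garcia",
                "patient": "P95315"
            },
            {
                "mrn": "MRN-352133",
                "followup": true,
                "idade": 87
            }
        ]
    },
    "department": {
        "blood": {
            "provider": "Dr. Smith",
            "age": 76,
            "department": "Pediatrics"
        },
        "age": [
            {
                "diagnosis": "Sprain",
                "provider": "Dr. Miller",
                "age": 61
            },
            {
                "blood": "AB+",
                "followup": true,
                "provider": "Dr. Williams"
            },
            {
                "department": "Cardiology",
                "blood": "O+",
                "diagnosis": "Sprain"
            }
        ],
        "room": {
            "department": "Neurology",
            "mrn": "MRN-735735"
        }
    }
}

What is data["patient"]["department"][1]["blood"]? "AB+"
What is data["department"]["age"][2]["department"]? "Cardiology"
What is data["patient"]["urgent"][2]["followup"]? True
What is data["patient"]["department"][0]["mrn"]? "MRN-720998"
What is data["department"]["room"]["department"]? "Neurology"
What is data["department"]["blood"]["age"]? 76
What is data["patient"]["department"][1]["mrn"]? "MRN-804389"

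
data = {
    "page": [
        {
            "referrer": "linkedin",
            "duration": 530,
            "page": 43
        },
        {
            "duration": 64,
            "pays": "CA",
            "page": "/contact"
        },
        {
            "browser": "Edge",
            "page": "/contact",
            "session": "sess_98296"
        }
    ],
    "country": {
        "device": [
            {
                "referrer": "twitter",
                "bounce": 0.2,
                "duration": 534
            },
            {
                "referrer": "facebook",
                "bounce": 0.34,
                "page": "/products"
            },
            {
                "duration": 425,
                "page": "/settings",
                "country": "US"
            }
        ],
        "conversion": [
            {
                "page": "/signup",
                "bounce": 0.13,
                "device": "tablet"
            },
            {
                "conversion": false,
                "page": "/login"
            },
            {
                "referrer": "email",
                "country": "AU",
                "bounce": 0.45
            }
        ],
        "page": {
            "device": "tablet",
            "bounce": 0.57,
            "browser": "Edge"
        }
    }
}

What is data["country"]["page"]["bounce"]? 0.57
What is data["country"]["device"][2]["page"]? "/settings"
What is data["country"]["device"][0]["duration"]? 534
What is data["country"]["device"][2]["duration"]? 425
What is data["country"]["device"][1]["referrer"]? "facebook"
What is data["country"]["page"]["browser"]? "Edge"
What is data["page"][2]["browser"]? "Edge"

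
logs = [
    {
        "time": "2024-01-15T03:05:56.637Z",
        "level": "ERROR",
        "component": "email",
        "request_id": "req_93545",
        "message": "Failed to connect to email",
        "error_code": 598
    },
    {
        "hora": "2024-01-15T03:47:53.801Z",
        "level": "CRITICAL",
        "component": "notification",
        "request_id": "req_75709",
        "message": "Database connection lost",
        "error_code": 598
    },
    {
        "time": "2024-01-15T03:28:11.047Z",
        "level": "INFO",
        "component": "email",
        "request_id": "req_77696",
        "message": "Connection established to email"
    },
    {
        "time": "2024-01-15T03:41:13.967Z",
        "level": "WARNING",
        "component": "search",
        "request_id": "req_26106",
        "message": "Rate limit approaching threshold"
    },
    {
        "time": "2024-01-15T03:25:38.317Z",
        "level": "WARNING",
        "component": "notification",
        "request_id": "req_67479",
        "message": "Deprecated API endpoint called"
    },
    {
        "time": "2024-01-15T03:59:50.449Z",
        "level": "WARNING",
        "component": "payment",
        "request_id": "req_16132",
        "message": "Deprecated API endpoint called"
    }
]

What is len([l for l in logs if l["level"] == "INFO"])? 1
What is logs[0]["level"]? "ERROR"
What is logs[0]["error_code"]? 598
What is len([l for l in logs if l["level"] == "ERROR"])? 1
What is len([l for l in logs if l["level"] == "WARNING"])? 3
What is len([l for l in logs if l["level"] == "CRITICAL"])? 1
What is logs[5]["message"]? "Deprecated API endpoint called"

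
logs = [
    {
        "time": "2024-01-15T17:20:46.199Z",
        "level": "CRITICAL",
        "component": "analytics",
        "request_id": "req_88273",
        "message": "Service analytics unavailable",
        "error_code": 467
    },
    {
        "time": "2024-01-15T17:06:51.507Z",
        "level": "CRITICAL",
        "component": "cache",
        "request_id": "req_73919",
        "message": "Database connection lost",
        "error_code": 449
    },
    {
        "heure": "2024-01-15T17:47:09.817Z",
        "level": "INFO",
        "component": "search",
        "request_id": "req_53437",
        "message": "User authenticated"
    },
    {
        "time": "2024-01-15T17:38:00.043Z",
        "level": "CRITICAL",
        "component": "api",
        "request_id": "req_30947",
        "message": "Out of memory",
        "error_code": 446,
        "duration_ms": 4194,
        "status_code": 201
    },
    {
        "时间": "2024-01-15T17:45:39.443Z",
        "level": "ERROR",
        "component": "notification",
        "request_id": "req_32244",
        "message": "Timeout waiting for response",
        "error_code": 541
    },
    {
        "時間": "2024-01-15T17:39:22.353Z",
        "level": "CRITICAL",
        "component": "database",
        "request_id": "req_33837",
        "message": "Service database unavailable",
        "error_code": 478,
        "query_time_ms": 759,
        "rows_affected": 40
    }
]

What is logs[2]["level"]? "INFO"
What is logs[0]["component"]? "analytics"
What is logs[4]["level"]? "ERROR"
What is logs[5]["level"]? "CRITICAL"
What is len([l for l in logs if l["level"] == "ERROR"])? 1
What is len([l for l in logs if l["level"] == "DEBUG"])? 0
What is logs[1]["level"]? "CRITICAL"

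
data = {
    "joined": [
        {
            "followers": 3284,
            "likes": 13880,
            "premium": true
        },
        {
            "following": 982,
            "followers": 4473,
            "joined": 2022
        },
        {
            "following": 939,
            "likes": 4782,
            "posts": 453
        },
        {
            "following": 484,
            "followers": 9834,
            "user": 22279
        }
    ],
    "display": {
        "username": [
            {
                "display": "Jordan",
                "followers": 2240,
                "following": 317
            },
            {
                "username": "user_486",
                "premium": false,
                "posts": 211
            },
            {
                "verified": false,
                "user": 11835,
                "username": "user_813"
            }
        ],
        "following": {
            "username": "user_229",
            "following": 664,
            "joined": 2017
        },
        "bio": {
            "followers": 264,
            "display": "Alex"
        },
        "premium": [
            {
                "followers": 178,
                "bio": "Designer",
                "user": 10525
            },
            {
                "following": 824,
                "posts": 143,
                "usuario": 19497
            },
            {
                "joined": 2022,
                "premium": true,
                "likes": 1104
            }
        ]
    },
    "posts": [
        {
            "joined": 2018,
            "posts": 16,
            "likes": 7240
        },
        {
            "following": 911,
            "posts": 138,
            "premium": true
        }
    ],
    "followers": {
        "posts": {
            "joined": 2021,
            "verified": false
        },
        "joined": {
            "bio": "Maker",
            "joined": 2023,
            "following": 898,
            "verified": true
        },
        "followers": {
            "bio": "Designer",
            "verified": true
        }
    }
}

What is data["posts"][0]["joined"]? 2018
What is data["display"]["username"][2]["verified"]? False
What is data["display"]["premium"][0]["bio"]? "Designer"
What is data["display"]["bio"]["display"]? "Alex"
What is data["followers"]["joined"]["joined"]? 2023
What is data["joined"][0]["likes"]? 13880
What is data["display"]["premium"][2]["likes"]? 1104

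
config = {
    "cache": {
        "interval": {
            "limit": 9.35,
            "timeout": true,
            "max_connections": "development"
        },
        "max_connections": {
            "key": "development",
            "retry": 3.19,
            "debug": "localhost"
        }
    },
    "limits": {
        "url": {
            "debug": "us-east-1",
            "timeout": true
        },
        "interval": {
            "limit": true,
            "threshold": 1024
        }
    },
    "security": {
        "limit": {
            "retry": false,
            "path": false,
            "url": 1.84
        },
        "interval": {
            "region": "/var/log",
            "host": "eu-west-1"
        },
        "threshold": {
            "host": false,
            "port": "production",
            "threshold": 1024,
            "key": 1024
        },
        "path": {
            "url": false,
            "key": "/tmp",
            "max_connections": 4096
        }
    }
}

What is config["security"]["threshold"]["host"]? False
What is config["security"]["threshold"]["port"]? "production"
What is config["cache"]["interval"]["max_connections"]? "development"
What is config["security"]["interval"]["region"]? "/var/log"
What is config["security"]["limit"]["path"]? False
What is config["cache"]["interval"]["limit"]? 9.35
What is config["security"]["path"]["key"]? "/tmp"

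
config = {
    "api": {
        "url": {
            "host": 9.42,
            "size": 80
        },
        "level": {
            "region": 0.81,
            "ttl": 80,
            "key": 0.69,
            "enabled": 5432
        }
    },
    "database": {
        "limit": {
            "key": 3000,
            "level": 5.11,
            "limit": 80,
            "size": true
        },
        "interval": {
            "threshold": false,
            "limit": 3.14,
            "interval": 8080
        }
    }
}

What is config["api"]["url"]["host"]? 9.42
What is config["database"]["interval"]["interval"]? 8080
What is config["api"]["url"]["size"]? 80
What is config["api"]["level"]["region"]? 0.81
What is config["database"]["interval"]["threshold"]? False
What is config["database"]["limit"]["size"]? True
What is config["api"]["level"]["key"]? 0.69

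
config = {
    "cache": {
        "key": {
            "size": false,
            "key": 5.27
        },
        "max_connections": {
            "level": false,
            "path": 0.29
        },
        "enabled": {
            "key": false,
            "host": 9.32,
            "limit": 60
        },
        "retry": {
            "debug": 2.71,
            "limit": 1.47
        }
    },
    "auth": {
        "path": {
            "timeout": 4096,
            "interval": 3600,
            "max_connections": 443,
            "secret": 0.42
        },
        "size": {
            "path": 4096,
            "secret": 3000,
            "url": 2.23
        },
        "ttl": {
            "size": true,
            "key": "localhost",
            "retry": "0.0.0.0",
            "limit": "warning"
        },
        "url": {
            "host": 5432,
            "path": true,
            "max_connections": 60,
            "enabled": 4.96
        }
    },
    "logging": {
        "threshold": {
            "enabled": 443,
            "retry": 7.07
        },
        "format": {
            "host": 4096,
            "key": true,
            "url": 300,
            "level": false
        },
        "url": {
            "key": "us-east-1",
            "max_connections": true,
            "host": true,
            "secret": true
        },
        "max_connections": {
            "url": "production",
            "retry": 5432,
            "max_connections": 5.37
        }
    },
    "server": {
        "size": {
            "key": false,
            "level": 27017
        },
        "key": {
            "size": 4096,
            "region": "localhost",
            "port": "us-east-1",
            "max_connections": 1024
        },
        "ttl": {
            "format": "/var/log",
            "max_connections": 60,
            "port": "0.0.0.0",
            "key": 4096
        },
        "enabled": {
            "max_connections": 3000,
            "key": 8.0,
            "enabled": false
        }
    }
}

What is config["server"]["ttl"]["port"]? "0.0.0.0"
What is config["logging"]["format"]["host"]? 4096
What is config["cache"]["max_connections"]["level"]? False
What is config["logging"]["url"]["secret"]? True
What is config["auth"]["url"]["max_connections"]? 60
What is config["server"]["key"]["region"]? "localhost"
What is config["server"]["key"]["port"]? "us-east-1"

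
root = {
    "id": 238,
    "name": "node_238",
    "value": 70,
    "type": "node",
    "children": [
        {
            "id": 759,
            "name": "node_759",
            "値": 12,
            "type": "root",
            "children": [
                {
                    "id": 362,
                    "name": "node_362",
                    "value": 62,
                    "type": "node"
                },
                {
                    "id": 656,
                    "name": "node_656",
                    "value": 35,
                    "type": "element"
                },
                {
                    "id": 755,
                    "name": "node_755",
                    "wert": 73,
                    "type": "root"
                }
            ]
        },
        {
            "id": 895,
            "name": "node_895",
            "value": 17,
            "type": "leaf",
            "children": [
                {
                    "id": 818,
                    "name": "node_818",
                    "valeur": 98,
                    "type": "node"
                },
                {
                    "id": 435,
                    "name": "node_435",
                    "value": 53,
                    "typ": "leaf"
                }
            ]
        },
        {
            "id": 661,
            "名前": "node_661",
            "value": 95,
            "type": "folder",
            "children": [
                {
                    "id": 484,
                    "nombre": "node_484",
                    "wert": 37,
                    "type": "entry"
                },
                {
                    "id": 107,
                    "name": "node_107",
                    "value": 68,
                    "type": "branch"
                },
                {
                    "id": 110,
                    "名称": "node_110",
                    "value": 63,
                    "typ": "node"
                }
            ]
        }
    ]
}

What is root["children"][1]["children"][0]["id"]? 818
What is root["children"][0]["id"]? 759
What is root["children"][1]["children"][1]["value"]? 53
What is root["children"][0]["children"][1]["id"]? 656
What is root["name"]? "node_238"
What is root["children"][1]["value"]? 17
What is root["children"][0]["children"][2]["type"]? "root"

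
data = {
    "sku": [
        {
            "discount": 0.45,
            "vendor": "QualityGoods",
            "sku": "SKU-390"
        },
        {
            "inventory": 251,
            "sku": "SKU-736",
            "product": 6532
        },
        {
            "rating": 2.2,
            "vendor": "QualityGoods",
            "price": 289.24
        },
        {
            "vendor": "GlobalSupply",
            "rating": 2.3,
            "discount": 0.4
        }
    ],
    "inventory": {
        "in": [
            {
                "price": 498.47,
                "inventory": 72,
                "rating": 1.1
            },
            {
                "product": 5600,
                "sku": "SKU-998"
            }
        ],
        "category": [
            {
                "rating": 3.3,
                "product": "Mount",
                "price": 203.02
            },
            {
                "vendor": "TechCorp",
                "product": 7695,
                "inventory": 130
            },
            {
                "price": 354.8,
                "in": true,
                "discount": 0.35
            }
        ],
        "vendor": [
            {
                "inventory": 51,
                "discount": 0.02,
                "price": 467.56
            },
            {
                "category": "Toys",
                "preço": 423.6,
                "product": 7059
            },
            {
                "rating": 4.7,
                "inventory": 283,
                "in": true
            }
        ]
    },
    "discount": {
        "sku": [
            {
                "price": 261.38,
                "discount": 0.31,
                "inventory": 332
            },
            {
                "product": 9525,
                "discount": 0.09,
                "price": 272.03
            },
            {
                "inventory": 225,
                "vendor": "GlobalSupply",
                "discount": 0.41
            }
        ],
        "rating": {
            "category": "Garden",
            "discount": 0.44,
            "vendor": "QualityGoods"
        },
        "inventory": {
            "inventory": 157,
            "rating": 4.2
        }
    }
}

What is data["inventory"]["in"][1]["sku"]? "SKU-998"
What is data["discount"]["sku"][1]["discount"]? 0.09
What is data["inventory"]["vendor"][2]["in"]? True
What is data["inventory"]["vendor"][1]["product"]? 7059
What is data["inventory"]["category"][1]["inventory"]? 130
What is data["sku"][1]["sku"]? "SKU-736"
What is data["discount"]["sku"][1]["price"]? 272.03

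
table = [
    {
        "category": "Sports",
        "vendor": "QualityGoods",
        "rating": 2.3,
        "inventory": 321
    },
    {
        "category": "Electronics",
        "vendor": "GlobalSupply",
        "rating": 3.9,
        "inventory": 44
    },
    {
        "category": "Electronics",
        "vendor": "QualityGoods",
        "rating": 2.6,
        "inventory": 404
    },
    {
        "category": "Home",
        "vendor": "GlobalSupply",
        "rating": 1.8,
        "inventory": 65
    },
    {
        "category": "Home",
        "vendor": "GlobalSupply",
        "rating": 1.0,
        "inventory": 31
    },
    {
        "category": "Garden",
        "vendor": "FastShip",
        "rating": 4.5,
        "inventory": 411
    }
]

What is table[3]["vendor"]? "GlobalSupply"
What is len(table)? 6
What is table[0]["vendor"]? "QualityGoods"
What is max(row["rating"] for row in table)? 4.5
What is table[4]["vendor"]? "GlobalSupply"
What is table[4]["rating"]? 1.0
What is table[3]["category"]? "Home"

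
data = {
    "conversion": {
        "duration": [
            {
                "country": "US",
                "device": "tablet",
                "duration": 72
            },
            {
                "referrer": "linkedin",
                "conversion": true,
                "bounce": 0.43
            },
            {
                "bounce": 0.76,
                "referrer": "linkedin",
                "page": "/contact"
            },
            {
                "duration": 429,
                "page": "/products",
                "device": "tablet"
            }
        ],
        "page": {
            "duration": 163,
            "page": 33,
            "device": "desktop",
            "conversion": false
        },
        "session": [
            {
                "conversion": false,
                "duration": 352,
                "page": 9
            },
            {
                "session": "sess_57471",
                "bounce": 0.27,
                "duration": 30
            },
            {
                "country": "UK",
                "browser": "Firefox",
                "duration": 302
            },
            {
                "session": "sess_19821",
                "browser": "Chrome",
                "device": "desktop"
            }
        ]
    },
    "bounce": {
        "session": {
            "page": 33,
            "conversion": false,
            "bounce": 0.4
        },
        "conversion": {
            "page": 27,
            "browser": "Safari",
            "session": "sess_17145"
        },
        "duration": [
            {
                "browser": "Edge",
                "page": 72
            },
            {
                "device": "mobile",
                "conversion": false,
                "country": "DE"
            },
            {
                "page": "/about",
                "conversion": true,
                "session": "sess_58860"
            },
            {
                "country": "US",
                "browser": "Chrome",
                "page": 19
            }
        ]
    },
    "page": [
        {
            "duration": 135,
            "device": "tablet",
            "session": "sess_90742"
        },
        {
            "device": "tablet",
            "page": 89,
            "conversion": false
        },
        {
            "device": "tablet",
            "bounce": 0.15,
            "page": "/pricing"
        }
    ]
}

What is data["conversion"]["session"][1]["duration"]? 30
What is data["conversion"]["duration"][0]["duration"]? 72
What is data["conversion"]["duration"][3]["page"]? "/products"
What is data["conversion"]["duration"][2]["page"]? "/contact"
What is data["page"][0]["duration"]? 135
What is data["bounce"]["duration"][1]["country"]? "DE"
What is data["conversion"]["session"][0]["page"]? 9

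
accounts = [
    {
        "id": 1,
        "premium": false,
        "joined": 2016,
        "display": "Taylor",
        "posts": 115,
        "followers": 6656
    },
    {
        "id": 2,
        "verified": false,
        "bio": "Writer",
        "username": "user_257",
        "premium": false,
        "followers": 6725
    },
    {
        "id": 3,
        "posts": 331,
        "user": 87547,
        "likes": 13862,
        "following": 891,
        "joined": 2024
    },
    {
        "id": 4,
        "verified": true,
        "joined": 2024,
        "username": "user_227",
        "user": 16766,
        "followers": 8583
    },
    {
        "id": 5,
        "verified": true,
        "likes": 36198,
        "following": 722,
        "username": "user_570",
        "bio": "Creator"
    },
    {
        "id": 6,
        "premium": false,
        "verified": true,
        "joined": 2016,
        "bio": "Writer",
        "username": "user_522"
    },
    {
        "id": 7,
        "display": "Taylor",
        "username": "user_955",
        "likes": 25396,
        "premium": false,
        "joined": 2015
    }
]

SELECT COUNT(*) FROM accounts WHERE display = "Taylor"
2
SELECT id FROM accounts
[1, 2, 3, 4, 5, 6, 7]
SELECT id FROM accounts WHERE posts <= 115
[1]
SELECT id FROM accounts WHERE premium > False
[]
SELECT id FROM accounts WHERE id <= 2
[1, 2]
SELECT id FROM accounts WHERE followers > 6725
[4]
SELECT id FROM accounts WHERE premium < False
[]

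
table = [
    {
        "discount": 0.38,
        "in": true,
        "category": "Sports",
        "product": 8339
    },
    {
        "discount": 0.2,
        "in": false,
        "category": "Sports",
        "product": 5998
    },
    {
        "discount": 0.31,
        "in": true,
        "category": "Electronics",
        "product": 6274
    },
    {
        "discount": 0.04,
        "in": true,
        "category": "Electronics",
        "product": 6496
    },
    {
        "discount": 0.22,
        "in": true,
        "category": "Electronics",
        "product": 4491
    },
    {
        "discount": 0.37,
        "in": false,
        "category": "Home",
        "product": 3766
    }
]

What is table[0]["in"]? True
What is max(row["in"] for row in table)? True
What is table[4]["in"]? True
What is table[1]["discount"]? 0.2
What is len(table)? 6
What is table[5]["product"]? 3766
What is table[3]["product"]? 6496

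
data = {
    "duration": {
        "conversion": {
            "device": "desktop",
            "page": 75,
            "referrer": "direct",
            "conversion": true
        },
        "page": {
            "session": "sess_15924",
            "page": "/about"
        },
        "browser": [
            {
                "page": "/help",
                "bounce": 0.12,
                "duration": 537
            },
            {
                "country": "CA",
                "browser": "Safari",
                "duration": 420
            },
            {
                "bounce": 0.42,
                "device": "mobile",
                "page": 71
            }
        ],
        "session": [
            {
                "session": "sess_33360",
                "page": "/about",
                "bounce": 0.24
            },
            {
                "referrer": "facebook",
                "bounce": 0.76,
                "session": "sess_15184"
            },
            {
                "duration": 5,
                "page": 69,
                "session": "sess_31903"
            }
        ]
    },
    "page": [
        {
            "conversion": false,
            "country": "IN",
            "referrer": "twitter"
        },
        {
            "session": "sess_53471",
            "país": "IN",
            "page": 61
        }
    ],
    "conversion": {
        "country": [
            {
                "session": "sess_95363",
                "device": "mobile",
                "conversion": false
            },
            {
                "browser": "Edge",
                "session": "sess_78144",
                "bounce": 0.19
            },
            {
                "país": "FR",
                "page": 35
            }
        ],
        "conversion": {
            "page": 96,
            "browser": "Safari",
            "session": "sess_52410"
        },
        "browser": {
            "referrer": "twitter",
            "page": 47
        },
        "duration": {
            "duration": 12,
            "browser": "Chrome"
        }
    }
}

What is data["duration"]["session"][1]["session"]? "sess_15184"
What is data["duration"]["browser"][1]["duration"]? 420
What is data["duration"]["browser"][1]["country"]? "CA"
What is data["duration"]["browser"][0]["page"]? "/help"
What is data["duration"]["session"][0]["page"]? "/about"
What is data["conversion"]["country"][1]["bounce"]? 0.19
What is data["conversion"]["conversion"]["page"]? 96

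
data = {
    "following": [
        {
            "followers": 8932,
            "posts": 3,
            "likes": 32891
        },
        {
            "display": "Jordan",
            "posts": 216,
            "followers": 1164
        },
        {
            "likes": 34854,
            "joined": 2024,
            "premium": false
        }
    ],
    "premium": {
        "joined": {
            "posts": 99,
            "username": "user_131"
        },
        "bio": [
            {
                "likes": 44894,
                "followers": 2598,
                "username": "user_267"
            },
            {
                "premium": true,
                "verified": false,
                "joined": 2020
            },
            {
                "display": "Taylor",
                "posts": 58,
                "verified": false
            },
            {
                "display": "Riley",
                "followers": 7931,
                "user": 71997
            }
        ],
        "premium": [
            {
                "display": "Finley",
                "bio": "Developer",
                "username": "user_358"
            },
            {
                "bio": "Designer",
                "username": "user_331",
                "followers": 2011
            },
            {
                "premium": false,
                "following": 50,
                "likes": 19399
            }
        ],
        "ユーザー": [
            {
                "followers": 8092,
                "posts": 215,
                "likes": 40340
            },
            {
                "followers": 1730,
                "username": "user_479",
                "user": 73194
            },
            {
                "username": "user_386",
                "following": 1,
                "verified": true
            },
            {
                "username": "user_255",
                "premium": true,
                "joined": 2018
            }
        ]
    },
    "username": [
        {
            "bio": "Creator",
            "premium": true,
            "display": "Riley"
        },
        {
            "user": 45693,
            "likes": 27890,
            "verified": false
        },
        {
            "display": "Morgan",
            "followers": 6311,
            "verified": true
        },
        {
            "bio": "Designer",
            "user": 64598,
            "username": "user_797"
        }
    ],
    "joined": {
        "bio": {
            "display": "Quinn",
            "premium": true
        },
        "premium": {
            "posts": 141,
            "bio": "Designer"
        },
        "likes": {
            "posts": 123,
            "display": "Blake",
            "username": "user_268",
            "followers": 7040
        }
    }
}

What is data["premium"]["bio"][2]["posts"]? 58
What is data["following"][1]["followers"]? 1164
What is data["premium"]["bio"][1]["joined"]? 2020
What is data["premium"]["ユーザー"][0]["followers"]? 8092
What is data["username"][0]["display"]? "Riley"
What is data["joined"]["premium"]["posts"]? 141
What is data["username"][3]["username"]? "user_797"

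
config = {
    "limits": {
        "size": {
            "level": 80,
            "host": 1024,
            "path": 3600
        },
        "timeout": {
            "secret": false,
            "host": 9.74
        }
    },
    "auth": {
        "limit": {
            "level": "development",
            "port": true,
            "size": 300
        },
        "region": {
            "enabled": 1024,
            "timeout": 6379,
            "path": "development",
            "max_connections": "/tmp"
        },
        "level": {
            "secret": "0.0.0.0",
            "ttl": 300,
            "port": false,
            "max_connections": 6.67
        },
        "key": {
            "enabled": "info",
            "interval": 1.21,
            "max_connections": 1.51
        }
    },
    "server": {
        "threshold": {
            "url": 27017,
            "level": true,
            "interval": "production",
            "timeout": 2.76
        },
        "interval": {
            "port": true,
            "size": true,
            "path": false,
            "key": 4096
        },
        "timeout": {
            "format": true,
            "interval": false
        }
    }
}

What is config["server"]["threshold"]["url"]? 27017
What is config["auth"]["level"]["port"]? False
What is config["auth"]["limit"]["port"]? True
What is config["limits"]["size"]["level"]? 80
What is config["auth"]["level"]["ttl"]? 300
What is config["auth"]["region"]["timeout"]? 6379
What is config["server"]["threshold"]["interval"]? "production"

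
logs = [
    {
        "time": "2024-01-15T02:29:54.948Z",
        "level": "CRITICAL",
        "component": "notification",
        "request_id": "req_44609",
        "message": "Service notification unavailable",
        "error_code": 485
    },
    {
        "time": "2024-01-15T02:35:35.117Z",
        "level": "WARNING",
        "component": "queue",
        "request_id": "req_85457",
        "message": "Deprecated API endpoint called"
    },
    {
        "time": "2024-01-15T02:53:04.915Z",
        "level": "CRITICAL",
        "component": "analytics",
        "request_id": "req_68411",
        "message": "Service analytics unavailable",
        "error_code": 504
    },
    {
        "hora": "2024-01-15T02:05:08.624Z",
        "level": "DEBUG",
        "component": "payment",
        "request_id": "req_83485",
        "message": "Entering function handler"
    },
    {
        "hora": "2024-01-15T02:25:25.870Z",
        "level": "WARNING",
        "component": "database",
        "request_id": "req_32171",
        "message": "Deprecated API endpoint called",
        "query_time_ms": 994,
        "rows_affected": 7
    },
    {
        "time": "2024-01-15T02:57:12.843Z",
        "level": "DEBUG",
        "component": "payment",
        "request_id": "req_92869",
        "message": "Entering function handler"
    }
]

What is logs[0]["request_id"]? "req_44609"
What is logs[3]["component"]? "payment"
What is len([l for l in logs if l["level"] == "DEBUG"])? 2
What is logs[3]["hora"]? "2024-01-15T02:05:08.624Z"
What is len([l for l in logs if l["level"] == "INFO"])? 0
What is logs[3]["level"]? "DEBUG"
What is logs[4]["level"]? "WARNING"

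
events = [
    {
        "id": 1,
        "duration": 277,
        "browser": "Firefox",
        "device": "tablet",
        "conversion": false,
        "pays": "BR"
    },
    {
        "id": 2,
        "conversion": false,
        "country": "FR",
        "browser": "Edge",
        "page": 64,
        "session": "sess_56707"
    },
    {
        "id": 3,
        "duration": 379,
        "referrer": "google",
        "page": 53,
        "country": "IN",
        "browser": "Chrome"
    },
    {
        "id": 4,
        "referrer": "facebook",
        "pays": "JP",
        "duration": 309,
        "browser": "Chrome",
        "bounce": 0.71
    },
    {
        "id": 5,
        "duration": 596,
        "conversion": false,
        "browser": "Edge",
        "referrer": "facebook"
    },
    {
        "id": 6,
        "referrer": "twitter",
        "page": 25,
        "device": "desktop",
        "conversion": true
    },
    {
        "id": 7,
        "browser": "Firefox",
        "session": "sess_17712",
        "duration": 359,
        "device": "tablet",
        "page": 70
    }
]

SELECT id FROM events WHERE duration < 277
[]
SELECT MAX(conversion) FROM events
True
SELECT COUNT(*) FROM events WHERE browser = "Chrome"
2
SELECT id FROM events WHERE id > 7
[]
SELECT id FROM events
[1, 2, 3, 4, 5, 6, 7]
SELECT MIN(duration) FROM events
277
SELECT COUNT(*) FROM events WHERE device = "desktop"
1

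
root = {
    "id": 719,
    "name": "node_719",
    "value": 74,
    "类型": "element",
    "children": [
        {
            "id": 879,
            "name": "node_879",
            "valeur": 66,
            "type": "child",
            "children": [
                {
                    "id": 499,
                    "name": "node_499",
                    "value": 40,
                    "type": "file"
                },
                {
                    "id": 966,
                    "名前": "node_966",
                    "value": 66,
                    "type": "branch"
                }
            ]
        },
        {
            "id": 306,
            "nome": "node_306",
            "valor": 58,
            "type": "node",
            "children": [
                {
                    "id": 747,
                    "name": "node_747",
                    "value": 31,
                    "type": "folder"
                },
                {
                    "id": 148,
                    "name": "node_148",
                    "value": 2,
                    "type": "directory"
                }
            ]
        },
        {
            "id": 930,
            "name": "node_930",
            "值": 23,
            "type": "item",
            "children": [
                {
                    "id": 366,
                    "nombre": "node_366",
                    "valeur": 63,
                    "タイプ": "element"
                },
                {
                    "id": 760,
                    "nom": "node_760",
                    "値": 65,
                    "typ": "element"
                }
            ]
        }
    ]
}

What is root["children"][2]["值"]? 23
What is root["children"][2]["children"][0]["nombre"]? "node_366"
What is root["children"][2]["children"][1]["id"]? 760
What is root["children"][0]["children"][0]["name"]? "node_499"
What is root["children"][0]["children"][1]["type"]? "branch"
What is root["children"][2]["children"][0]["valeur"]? 63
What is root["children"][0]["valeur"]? 66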